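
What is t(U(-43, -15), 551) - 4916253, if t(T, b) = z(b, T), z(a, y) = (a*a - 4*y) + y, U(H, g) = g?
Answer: -4612607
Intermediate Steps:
z(a, y) = a² - 3*y (z(a, y) = (a² - 4*y) + y = a² - 3*y)
t(T, b) = b² - 3*T
t(U(-43, -15), 551) - 4916253 = (551² - 3*(-15)) - 4916253 = (303601 + 45) - 4916253 = 303646 - 4916253 = -4612607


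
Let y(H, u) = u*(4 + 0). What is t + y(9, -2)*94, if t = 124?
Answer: -628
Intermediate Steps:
y(H, u) = 4*u (y(H, u) = u*4 = 4*u)
t + y(9, -2)*94 = 124 + (4*(-2))*94 = 124 - 8*94 = 124 - 752 = -628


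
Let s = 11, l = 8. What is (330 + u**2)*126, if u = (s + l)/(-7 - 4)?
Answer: 5076666/121 ≈ 41956.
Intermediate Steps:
u = -19/11 (u = (11 + 8)/(-7 - 4) = 19/(-11) = 19*(-1/11) = -19/11 ≈ -1.7273)
(330 + u**2)*126 = (330 + (-19/11)**2)*126 = (330 + 361/121)*126 = (40291/121)*126 = 5076666/121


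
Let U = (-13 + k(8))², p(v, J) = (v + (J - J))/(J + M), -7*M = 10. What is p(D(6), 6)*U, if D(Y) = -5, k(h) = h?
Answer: -875/32 ≈ -27.344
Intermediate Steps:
M = -10/7 (M = -⅐*10 = -10/7 ≈ -1.4286)
p(v, J) = v/(-10/7 + J) (p(v, J) = (v + (J - J))/(J - 10/7) = (v + 0)/(-10/7 + J) = v/(-10/7 + J))
U = 25 (U = (-13 + 8)² = (-5)² = 25)
p(D(6), 6)*U = (7*(-5)/(-10 + 7*6))*25 = (7*(-5)/(-10 + 42))*25 = (7*(-5)/32)*25 = (7*(-5)*(1/32))*25 = -35/32*25 = -875/32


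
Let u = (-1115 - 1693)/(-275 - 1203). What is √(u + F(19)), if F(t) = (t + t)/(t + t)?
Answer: √1583677/739 ≈ 1.7029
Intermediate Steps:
u = 1404/739 (u = -2808/(-1478) = -2808*(-1/1478) = 1404/739 ≈ 1.8999)
F(t) = 1 (F(t) = (2*t)/((2*t)) = (2*t)*(1/(2*t)) = 1)
√(u + F(19)) = √(1404/739 + 1) = √(2143/739) = √1583677/739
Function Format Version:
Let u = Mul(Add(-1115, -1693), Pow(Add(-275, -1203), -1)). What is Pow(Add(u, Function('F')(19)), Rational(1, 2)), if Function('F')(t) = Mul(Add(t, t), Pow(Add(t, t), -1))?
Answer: Mul(Rational(1, 739), Pow(1583677, Rational(1, 2))) ≈ 1.7029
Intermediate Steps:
u = Rational(1404, 739) (u = Mul(-2808, Pow(-1478, -1)) = Mul(-2808, Rational(-1, 1478)) = Rational(1404, 739) ≈ 1.8999)
Function('F')(t) = 1 (Function('F')(t) = Mul(Mul(2, t), Pow(Mul(2, t), -1)) = Mul(Mul(2, t), Mul(Rational(1, 2), Pow(t, -1))) = 1)
Pow(Add(u, Function('F')(19)), Rational(1, 2)) = Pow(Add(Rational(1404, 739), 1), Rational(1, 2)) = Pow(Rational(2143, 739), Rational(1, 2)) = Mul(Rational(1, 739), Pow(1583677, Rational(1, 2)))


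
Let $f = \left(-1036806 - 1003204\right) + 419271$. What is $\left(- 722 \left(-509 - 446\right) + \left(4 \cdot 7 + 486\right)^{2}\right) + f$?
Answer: $-667033$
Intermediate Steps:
$f = -1620739$ ($f = -2040010 + 419271 = -1620739$)
$\left(- 722 \left(-509 - 446\right) + \left(4 \cdot 7 + 486\right)^{2}\right) + f = \left(- 722 \left(-509 - 446\right) + \left(4 \cdot 7 + 486\right)^{2}\right) - 1620739 = \left(\left(-722\right) \left(-955\right) + \left(28 + 486\right)^{2}\right) - 1620739 = \left(689510 + 514^{2}\right) - 1620739 = \left(689510 + 264196\right) - 1620739 = 953706 - 1620739 = -667033$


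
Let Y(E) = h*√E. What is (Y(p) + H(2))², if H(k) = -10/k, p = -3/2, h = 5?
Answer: 25*(-2 + I*√6)²/4 ≈ -12.5 - 61.237*I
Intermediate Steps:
p = -3/2 (p = -3*½ = -3/2 ≈ -1.5000)
Y(E) = 5*√E
(Y(p) + H(2))² = (5*√(-3/2) - 10/2)² = (5*(I*√6/2) - 10*½)² = (5*I*√6/2 - 5)² = (-5 + 5*I*√6/2)²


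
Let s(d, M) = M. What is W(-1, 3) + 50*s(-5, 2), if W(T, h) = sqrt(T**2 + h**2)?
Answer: 100 + sqrt(10) ≈ 103.16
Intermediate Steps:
W(-1, 3) + 50*s(-5, 2) = sqrt((-1)**2 + 3**2) + 50*2 = sqrt(1 + 9) + 100 = sqrt(10) + 100 = 100 + sqrt(10)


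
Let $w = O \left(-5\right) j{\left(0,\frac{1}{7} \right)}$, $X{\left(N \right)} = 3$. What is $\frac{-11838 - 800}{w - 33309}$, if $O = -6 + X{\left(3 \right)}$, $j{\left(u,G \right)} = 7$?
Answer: $\frac{6319}{16602} \approx 0.38062$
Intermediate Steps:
$O = -3$ ($O = -6 + 3 = -3$)
$w = 105$ ($w = \left(-3\right) \left(-5\right) 7 = 15 \cdot 7 = 105$)
$\frac{-11838 - 800}{w - 33309} = \frac{-11838 - 800}{105 - 33309} = - \frac{12638}{-33204} = \left(-12638\right) \left(- \frac{1}{33204}\right) = \frac{6319}{16602}$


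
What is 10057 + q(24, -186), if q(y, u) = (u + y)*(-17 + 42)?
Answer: 6007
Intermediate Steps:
q(y, u) = 25*u + 25*y (q(y, u) = (u + y)*25 = 25*u + 25*y)
10057 + q(24, -186) = 10057 + (25*(-186) + 25*24) = 10057 + (-4650 + 600) = 10057 - 4050 = 6007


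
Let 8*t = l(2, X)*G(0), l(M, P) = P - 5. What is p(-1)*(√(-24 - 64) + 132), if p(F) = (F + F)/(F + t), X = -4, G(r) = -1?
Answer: -2112 - 32*I*√22 ≈ -2112.0 - 150.09*I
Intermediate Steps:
l(M, P) = -5 + P
t = 9/8 (t = ((-5 - 4)*(-1))/8 = (-9*(-1))/8 = (⅛)*9 = 9/8 ≈ 1.1250)
p(F) = 2*F/(9/8 + F) (p(F) = (F + F)/(F + 9/8) = (2*F)/(9/8 + F) = 2*F/(9/8 + F))
p(-1)*(√(-24 - 64) + 132) = (16*(-1)/(9 + 8*(-1)))*(√(-24 - 64) + 132) = (16*(-1)/(9 - 8))*(√(-88) + 132) = (16*(-1)/1)*(2*I*√22 + 132) = (16*(-1)*1)*(132 + 2*I*√22) = -16*(132 + 2*I*√22) = -2112 - 32*I*√22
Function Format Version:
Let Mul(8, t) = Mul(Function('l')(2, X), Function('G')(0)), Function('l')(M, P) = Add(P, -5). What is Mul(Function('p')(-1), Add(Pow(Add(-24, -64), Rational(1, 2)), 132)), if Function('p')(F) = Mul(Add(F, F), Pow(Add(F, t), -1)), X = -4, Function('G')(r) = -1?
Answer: Add(-2112, Mul(-32, I, Pow(22, Rational(1, 2)))) ≈ Add(-2112.0, Mul(-150.09, I))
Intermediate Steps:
Function('l')(M, P) = Add(-5, P)
t = Rational(9, 8) (t = Mul(Rational(1, 8), Mul(Add(-5, -4), -1)) = Mul(Rational(1, 8), Mul(-9, -1)) = Mul(Rational(1, 8), 9) = Rational(9, 8) ≈ 1.1250)
Function('p')(F) = Mul(2, F, Pow(Add(Rational(9, 8), F), -1)) (Function('p')(F) = Mul(Add(F, F), Pow(Add(F, Rational(9, 8)), -1)) = Mul(Mul(2, F), Pow(Add(Rational(9, 8), F), -1)) = Mul(2, F, Pow(Add(Rational(9, 8), F), -1)))
Mul(Function('p')(-1), Add(Pow(Add(-24, -64), Rational(1, 2)), 132)) = Mul(Mul(16, -1, Pow(Add(9, Mul(8, -1)), -1)), Add(Pow(Add(-24, -64), Rational(1, 2)), 132)) = Mul(Mul(16, -1, Pow(Add(9, -8), -1)), Add(Pow(-88, Rational(1, 2)), 132)) = Mul(Mul(16, -1, Pow(1, -1)), Add(Mul(2, I, Pow(22, Rational(1, 2))), 132)) = Mul(Mul(16, -1, 1), Add(132, Mul(2, I, Pow(22, Rational(1, 2))))) = Mul(-16, Add(132, Mul(2, I, Pow(22, Rational(1, 2))))) = Add(-2112, Mul(-32, I, Pow(22, Rational(1, 2))))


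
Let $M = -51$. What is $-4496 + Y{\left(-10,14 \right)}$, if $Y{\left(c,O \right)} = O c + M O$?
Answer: $-5350$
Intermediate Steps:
$Y{\left(c,O \right)} = - 51 O + O c$ ($Y{\left(c,O \right)} = O c - 51 O = - 51 O + O c$)
$-4496 + Y{\left(-10,14 \right)} = -4496 + 14 \left(-51 - 10\right) = -4496 + 14 \left(-61\right) = -4496 - 854 = -5350$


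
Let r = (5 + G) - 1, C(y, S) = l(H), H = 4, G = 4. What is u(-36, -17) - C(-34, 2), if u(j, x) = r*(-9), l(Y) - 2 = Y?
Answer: -78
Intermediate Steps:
l(Y) = 2 + Y
C(y, S) = 6 (C(y, S) = 2 + 4 = 6)
r = 8 (r = (5 + 4) - 1 = 9 - 1 = 8)
u(j, x) = -72 (u(j, x) = 8*(-9) = -72)
u(-36, -17) - C(-34, 2) = -72 - 1*6 = -72 - 6 = -78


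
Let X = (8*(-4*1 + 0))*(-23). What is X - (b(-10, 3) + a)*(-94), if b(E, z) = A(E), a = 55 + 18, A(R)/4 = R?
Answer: 3838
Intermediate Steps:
A(R) = 4*R
a = 73
b(E, z) = 4*E
X = 736 (X = (8*(-4 + 0))*(-23) = (8*(-4))*(-23) = -32*(-23) = 736)
X - (b(-10, 3) + a)*(-94) = 736 - (4*(-10) + 73)*(-94) = 736 - (-40 + 73)*(-94) = 736 - 33*(-94) = 736 - 1*(-3102) = 736 + 3102 = 3838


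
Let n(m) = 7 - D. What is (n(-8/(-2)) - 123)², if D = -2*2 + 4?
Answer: 13456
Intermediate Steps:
D = 0 (D = -4 + 4 = 0)
n(m) = 7 (n(m) = 7 - 1*0 = 7 + 0 = 7)
(n(-8/(-2)) - 123)² = (7 - 123)² = (-116)² = 13456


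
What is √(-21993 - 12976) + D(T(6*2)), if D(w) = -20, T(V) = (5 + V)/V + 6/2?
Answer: -20 + 187*I ≈ -20.0 + 187.0*I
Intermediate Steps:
T(V) = 3 + (5 + V)/V (T(V) = (5 + V)/V + 6*(½) = (5 + V)/V + 3 = 3 + (5 + V)/V)
√(-21993 - 12976) + D(T(6*2)) = √(-21993 - 12976) - 20 = √(-34969) - 20 = 187*I - 20 = -20 + 187*I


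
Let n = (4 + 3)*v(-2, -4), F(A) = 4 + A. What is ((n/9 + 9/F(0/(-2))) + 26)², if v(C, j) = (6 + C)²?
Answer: 2146225/1296 ≈ 1656.0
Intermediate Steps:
n = 112 (n = (4 + 3)*(6 - 2)² = 7*4² = 7*16 = 112)
((n/9 + 9/F(0/(-2))) + 26)² = ((112/9 + 9/(4 + 0/(-2))) + 26)² = ((112*(⅑) + 9/(4 + 0*(-½))) + 26)² = ((112/9 + 9/(4 + 0)) + 26)² = ((112/9 + 9/4) + 26)² = (529/36 + 26)² = (1465/36)² = 2146225/1296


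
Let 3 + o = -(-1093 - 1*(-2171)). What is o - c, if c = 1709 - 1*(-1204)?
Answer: -3994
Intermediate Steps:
c = 2913 (c = 1709 + 1204 = 2913)
o = -1081 (o = -3 - (-1093 - 1*(-2171)) = -3 - (-1093 + 2171) = -3 - 1*1078 = -3 - 1078 = -1081)
o - c = -1081 - 1*2913 = -1081 - 2913 = -3994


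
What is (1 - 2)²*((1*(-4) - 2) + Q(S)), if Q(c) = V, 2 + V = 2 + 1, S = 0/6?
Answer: -5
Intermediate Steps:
S = 0 (S = 0*(⅙) = 0)
V = 1 (V = -2 + (2 + 1) = -2 + 3 = 1)
Q(c) = 1
(1 - 2)²*((1*(-4) - 2) + Q(S)) = (1 - 2)²*((1*(-4) - 2) + 1) = (-1)²*((-4 - 2) + 1) = 1*(-6 + 1) = 1*(-5) = -5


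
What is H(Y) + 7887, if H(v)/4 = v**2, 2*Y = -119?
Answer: 22048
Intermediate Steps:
Y = -119/2 (Y = (1/2)*(-119) = -119/2 ≈ -59.500)
H(v) = 4*v**2
H(Y) + 7887 = 4*(-119/2)**2 + 7887 = 4*(14161/4) + 7887 = 14161 + 7887 = 22048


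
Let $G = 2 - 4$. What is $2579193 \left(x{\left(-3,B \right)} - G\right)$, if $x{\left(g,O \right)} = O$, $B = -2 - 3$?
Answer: $-7737579$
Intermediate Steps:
$B = -5$ ($B = -2 - 3 = -5$)
$G = -2$ ($G = 2 - 4 = -2$)
$2579193 \left(x{\left(-3,B \right)} - G\right) = 2579193 \left(-5 - -2\right) = 2579193 \left(-5 + 2\right) = 2579193 \left(-3\right) = -7737579$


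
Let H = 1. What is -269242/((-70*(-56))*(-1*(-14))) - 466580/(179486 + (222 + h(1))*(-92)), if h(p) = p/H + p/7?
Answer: -119706601929/15266216560 ≈ -7.8413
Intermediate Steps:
h(p) = 8*p/7 (h(p) = p/1 + p/7 = p*1 + p*(1/7) = p + p/7 = 8*p/7)
-269242/((-70*(-56))*(-1*(-14))) - 466580/(179486 + (222 + h(1))*(-92)) = -269242/((-70*(-56))*(-1*(-14))) - 466580/(179486 + (222 + (8/7)*1)*(-92)) = -269242/(3920*14) - 466580/(179486 + (222 + 8/7)*(-92)) = -269242/54880 - 466580/(179486 + (1562/7)*(-92)) = -269242*1/54880 - 466580/(179486 - 143704/7) = -134621/27440 - 466580/1112698/7 = -134621/27440 - 466580*7/1112698 = -134621/27440 - 1633030/556349 = -119706601929/15266216560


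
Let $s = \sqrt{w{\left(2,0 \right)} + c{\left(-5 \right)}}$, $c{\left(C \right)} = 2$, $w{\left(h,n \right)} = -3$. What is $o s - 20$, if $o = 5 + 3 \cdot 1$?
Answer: $-20 + 8 i \approx -20.0 + 8.0 i$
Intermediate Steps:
$o = 8$ ($o = 5 + 3 = 8$)
$s = i$ ($s = \sqrt{-3 + 2} = \sqrt{-1} = i \approx 1.0 i$)
$o s - 20 = 8 i - 20 = -20 + 8 i$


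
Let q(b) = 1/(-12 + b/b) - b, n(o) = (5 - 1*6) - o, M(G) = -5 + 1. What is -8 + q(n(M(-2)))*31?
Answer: -1142/11 ≈ -103.82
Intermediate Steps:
M(G) = -4
n(o) = -1 - o (n(o) = (5 - 6) - o = -1 - o)
q(b) = -1/11 - b (q(b) = 1/(-12 + 1) - b = 1/(-11) - b = -1/11 - b)
-8 + q(n(M(-2)))*31 = -8 + (-1/11 - (-1 - 1*(-4)))*31 = -8 + (-1/11 - (-1 + 4))*31 = -8 + (-1/11 - 1*3)*31 = -8 + (-1/11 - 3)*31 = -8 - 34/11*31 = -8 - 1054/11 = -1142/11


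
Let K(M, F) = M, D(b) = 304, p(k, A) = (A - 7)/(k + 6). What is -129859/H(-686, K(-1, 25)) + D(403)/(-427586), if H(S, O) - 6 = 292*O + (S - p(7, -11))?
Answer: 360916369495/2697640074 ≈ 133.79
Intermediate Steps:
p(k, A) = (-7 + A)/(6 + k)
H(S, O) = 96/13 + S + 292*O (H(S, O) = 6 + (292*O + (S - (-7 - 11)/(6 + 7))) = 6 + (292*O + (S - (-18)/13)) = 6 + (292*O + (S - 1*(-18/13))) = 6 + (292*O + (S + 18/13)) = 6 + (292*O + (18/13 + S)) = 6 + (18/13 + S + 292*O) = 96/13 + S + 292*O)
-129859/H(-686, K(-1, 25)) + D(403)/(-427586) = -129859/(96/13 - 686 + 292*(-1)) + 304/(-427586) = -129859/(96/13 - 686 - 292) + 304*(-1/427586) = -129859/(-12618/13) - 152/213793 = -129859*(-13/12618) - 152/213793 = 1688167/12618 - 152/213793 = 360916369495/2697640074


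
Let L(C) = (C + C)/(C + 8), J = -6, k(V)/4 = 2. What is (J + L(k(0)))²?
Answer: 25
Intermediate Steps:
k(V) = 8 (k(V) = 4*2 = 8)
L(C) = 2*C/(8 + C) (L(C) = (2*C)/(8 + C) = 2*C/(8 + C))
(J + L(k(0)))² = (-6 + 2*8/(8 + 8))² = (-6 + 2*8/16)² = (-6 + 2*8*(1/16))² = (-6 + 1)² = (-5)² = 25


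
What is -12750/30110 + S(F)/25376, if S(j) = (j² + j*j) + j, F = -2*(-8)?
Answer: -1922787/4775446 ≈ -0.40264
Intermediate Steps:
F = 16
S(j) = j + 2*j² (S(j) = (j² + j²) + j = 2*j² + j = j + 2*j²)
-12750/30110 + S(F)/25376 = -12750/30110 + (16*(1 + 2*16))/25376 = -12750*1/30110 + (16*(1 + 32))*(1/25376) = -1275/3011 + (16*33)*(1/25376) = -1275/3011 + 528*(1/25376) = -1275/3011 + 33/1586 = -1922787/4775446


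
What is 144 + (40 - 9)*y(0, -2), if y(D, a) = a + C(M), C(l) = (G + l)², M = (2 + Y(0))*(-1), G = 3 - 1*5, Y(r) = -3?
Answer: 113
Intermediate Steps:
G = -2 (G = 3 - 5 = -2)
M = 1 (M = (2 - 3)*(-1) = -1*(-1) = 1)
C(l) = (-2 + l)²
y(D, a) = 1 + a (y(D, a) = a + (-2 + 1)² = a + (-1)² = a + 1 = 1 + a)
144 + (40 - 9)*y(0, -2) = 144 + (40 - 9)*(1 - 2) = 144 + 31*(-1) = 144 - 31 = 113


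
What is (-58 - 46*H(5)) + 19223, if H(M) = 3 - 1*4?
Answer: 19211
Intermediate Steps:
H(M) = -1 (H(M) = 3 - 4 = -1)
(-58 - 46*H(5)) + 19223 = (-58 - 46*(-1)) + 19223 = (-58 + 46) + 19223 = -12 + 19223 = 19211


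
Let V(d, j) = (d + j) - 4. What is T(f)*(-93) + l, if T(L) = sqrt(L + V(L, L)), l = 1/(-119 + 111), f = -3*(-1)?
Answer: -1/8 - 93*sqrt(5) ≈ -208.08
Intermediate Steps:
V(d, j) = -4 + d + j
f = 3
l = -1/8 (l = 1/(-8) = -1/8 ≈ -0.12500)
T(L) = sqrt(-4 + 3*L) (T(L) = sqrt(L + (-4 + L + L)) = sqrt(L + (-4 + 2*L)) = sqrt(-4 + 3*L))
T(f)*(-93) + l = sqrt(-4 + 3*3)*(-93) - 1/8 = sqrt(-4 + 9)*(-93) - 1/8 = sqrt(5)*(-93) - 1/8 = -93*sqrt(5) - 1/8 = -1/8 - 93*sqrt(5)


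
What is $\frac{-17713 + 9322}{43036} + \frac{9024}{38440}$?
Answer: $\frac{8225853}{206787980} \approx 0.039779$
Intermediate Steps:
$\frac{-17713 + 9322}{43036} + \frac{9024}{38440} = \left(-8391\right) \frac{1}{43036} + 9024 \cdot \frac{1}{38440} = - \frac{8391}{43036} + \frac{1128}{4805} = \frac{8225853}{206787980}$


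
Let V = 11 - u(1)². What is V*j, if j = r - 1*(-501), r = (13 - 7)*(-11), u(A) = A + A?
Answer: 3045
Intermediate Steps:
u(A) = 2*A
r = -66 (r = 6*(-11) = -66)
j = 435 (j = -66 - 1*(-501) = -66 + 501 = 435)
V = 7 (V = 11 - (2*1)² = 11 - 1*2² = 11 - 1*4 = 11 - 4 = 7)
V*j = 7*435 = 3045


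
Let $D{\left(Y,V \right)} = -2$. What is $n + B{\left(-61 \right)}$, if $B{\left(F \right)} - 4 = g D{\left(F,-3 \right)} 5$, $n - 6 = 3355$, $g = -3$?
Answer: $3395$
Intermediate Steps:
$n = 3361$ ($n = 6 + 3355 = 3361$)
$B{\left(F \right)} = 34$ ($B{\left(F \right)} = 4 + \left(-3\right) \left(-2\right) 5 = 4 + 6 \cdot 5 = 4 + 30 = 34$)
$n + B{\left(-61 \right)} = 3361 + 34 = 3395$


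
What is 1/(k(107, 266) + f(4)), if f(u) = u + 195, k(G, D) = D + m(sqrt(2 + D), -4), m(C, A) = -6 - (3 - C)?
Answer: 114/51917 - sqrt(67)/103834 ≈ 0.0021170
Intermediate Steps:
m(C, A) = -9 + C (m(C, A) = -6 + (-3 + C) = -9 + C)
k(G, D) = -9 + D + sqrt(2 + D) (k(G, D) = D + (-9 + sqrt(2 + D)) = -9 + D + sqrt(2 + D))
f(u) = 195 + u
1/(k(107, 266) + f(4)) = 1/((-9 + 266 + sqrt(2 + 266)) + (195 + 4)) = 1/((-9 + 266 + sqrt(268)) + 199) = 1/((-9 + 266 + 2*sqrt(67)) + 199) = 1/((257 + 2*sqrt(67)) + 199) = 1/(456 + 2*sqrt(67))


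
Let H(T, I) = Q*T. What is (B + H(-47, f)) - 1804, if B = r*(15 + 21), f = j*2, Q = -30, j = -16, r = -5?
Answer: -574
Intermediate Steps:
f = -32 (f = -16*2 = -32)
H(T, I) = -30*T
B = -180 (B = -5*(15 + 21) = -5*36 = -180)
(B + H(-47, f)) - 1804 = (-180 - 30*(-47)) - 1804 = (-180 + 1410) - 1804 = 1230 - 1804 = -574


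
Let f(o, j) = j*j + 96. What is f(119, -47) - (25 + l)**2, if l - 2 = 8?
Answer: 1080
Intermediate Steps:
l = 10 (l = 2 + 8 = 10)
f(o, j) = 96 + j**2 (f(o, j) = j**2 + 96 = 96 + j**2)
f(119, -47) - (25 + l)**2 = (96 + (-47)**2) - (25 + 10)**2 = (96 + 2209) - 1*35**2 = 2305 - 1*1225 = 2305 - 1225 = 1080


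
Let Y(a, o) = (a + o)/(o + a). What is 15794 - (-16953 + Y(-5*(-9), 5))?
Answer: 32746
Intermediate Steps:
Y(a, o) = 1 (Y(a, o) = (a + o)/(a + o) = 1)
15794 - (-16953 + Y(-5*(-9), 5)) = 15794 - (-16953 + 1) = 15794 - 1*(-16952) = 15794 + 16952 = 32746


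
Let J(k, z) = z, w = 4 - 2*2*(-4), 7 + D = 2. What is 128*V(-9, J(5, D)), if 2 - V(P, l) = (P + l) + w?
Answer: -512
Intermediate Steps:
D = -5 (D = -7 + 2 = -5)
w = 20 (w = 4 - 4*(-4) = 4 - 1*(-16) = 4 + 16 = 20)
V(P, l) = -18 - P - l (V(P, l) = 2 - ((P + l) + 20) = 2 - (20 + P + l) = 2 + (-20 - P - l) = -18 - P - l)
128*V(-9, J(5, D)) = 128*(-18 - 1*(-9) - 1*(-5)) = 128*(-18 + 9 + 5) = 128*(-4) = -512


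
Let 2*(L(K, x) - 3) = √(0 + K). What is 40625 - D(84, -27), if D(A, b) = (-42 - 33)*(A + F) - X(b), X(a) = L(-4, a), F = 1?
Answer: 47003 + I ≈ 47003.0 + 1.0*I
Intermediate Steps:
L(K, x) = 3 + √K/2 (L(K, x) = 3 + √(0 + K)/2 = 3 + √K/2)
X(a) = 3 + I (X(a) = 3 + √(-4)/2 = 3 + (2*I)/2 = 3 + I)
D(A, b) = -78 - I - 75*A (D(A, b) = (-42 - 33)*(A + 1) - (3 + I) = -75*(1 + A) + (-3 - I) = (-75 - 75*A) + (-3 - I) = -78 - I - 75*A)
40625 - D(84, -27) = 40625 - (-78 - I - 75*84) = 40625 - (-78 - I - 6300) = 40625 - (-6378 - I) = 40625 + (6378 + I) = 47003 + I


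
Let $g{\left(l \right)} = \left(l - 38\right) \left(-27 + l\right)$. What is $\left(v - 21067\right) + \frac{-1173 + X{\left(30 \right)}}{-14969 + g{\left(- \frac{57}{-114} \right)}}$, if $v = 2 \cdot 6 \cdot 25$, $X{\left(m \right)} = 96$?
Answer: $- \frac{1160891759}{55901} \approx -20767.0$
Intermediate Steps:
$g{\left(l \right)} = \left(-38 + l\right) \left(-27 + l\right)$
$v = 300$ ($v = 12 \cdot 25 = 300$)
$\left(v - 21067\right) + \frac{-1173 + X{\left(30 \right)}}{-14969 + g{\left(- \frac{57}{-114} \right)}} = \left(300 - 21067\right) + \frac{-1173 + 96}{-14969 + \left(1026 + \left(- \frac{57}{-114}\right)^{2} - 65 \left(- \frac{57}{-114}\right)\right)} = -20767 - \frac{1077}{-14969 + \left(1026 + \left(\left(-57\right) \left(- \frac{1}{114}\right)\right)^{2} - 65 \left(\left(-57\right) \left(- \frac{1}{114}\right)\right)\right)} = -20767 - \frac{1077}{-14969 + \left(1026 + \left(\frac{1}{2}\right)^{2} - \frac{65}{2}\right)} = -20767 - \frac{1077}{-14969 + \left(1026 + \frac{1}{4} - \frac{65}{2}\right)} = -20767 - \frac{1077}{-14969 + \frac{3975}{4}} = -20767 - \frac{1077}{- \frac{55901}{4}} = -20767 - - \frac{4308}{55901} = -20767 + \frac{4308}{55901} = - \frac{1160891759}{55901}$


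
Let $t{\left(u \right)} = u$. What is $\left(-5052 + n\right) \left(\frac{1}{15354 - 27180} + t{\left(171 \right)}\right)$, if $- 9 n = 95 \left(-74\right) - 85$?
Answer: $- \frac{77559162485}{106434} \approx -7.2871 \cdot 10^{5}$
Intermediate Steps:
$n = \frac{7115}{9}$ ($n = - \frac{95 \left(-74\right) - 85}{9} = - \frac{-7030 - 85}{9} = \left(- \frac{1}{9}\right) \left(-7115\right) = \frac{7115}{9} \approx 790.56$)
$\left(-5052 + n\right) \left(\frac{1}{15354 - 27180} + t{\left(171 \right)}\right) = \left(-5052 + \frac{7115}{9}\right) \left(\frac{1}{15354 - 27180} + 171\right) = - \frac{38353 \left(\frac{1}{-11826} + 171\right)}{9} = - \frac{38353 \left(- \frac{1}{11826} + 171\right)}{9} = \left(- \frac{38353}{9}\right) \frac{2022245}{11826} = - \frac{77559162485}{106434}$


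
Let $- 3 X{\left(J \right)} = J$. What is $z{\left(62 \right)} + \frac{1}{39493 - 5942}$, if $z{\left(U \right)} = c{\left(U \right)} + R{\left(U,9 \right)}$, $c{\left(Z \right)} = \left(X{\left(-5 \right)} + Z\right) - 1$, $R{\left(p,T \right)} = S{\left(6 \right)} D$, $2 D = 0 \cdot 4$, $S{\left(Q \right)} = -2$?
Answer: $\frac{6307591}{100653} \approx 62.667$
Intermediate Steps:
$X{\left(J \right)} = - \frac{J}{3}$
$D = 0$ ($D = \frac{0 \cdot 4}{2} = \frac{1}{2} \cdot 0 = 0$)
$R{\left(p,T \right)} = 0$ ($R{\left(p,T \right)} = \left(-2\right) 0 = 0$)
$c{\left(Z \right)} = \frac{2}{3} + Z$ ($c{\left(Z \right)} = \left(\left(- \frac{1}{3}\right) \left(-5\right) + Z\right) - 1 = \left(\frac{5}{3} + Z\right) - 1 = \frac{2}{3} + Z$)
$z{\left(U \right)} = \frac{2}{3} + U$ ($z{\left(U \right)} = \left(\frac{2}{3} + U\right) + 0 = \frac{2}{3} + U$)
$z{\left(62 \right)} + \frac{1}{39493 - 5942} = \left(\frac{2}{3} + 62\right) + \frac{1}{39493 - 5942} = \frac{188}{3} + \frac{1}{33551} = \frac{6307591}{100653}$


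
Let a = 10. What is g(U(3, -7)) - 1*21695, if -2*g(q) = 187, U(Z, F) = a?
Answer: -43577/2 ≈ -21789.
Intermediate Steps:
U(Z, F) = 10
g(q) = -187/2 (g(q) = -½*187 = -187/2)
g(U(3, -7)) - 1*21695 = -187/2 - 1*21695 = -187/2 - 21695 = -43577/2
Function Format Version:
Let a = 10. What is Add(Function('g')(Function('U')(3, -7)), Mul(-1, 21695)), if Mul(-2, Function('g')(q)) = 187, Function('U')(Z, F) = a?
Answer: Rational(-43577, 2) ≈ -21789.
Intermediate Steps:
Function('U')(Z, F) = 10
Function('g')(q) = Rational(-187, 2) (Function('g')(q) = Mul(Rational(-1, 2), 187) = Rational(-187, 2))
Add(Function('g')(Function('U')(3, -7)), Mul(-1, 21695)) = Add(Rational(-187, 2), Mul(-1, 21695)) = Add(Rational(-187, 2), -21695) = Rational(-43577, 2)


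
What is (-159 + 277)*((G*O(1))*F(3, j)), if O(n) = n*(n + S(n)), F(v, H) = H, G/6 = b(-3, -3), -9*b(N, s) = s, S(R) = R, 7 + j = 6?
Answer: -472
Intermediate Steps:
j = -1 (j = -7 + 6 = -1)
b(N, s) = -s/9
G = 2 (G = 6*(-⅑*(-3)) = 6*(⅓) = 2)
O(n) = 2*n² (O(n) = n*(n + n) = n*(2*n) = 2*n²)
(-159 + 277)*((G*O(1))*F(3, j)) = (-159 + 277)*((2*(2*1²))*(-1)) = 118*((2*(2*1))*(-1)) = 118*((2*2)*(-1)) = 118*(4*(-1)) = 118*(-4) = -472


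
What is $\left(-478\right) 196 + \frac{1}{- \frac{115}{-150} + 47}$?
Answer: $- \frac{134254874}{1433} \approx -93688.0$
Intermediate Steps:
$\left(-478\right) 196 + \frac{1}{- \frac{115}{-150} + 47} = -93688 + \frac{1}{\left(-115\right) \left(- \frac{1}{150}\right) + 47} = -93688 + \frac{1}{\frac{23}{30} + 47} = -93688 + \frac{1}{\frac{1433}{30}} = -93688 + \frac{30}{1433} = - \frac{134254874}{1433}$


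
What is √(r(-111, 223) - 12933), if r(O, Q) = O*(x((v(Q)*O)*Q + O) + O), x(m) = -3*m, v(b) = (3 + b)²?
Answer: 3*I*√46778520611 ≈ 6.4885e+5*I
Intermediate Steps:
r(O, Q) = O*(-2*O - 3*O*Q*(3 + Q)²) (r(O, Q) = O*(-3*(((3 + Q)²*O)*Q + O) + O) = O*(-3*((O*(3 + Q)²)*Q + O) + O) = O*(-3*(O*Q*(3 + Q)² + O) + O) = O*(-3*(O + O*Q*(3 + Q)²) + O) = O*((-3*O - 3*O*Q*(3 + Q)²) + O) = O*(-2*O - 3*O*Q*(3 + Q)²))
√(r(-111, 223) - 12933) = √(-1*(-111)²*(2 + 3*223*(3 + 223)²) - 12933) = √(-1*12321*(2 + 3*223*226²) - 12933) = √(-1*12321*(2 + 3*223*51076) - 12933) = √(-1*12321*(2 + 34169844) - 12933) = √(-1*12321*34169846 - 12933) = √(-421006672566 - 12933) = √(-421006685499) = 3*I*√46778520611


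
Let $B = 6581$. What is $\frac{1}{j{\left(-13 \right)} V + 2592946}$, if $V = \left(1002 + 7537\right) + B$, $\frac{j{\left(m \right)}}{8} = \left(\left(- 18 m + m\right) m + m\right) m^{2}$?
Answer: $- \frac{1}{58993711694} \approx -1.6951 \cdot 10^{-11}$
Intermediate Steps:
$j{\left(m \right)} = 8 m^{2} \left(m - 17 m^{2}\right)$ ($j{\left(m \right)} = 8 \left(\left(- 18 m + m\right) m + m\right) m^{2} = 8 \left(- 17 m m + m\right) m^{2} = 8 \left(- 17 m^{2} + m\right) m^{2} = 8 \left(m - 17 m^{2}\right) m^{2} = 8 m^{2} \left(m - 17 m^{2}\right)$)
$V = 15120$ ($V = \left(1002 + 7537\right) + 6581 = 8539 + 6581 = 15120$)
$\frac{1}{j{\left(-13 \right)} V + 2592946} = \frac{1}{\left(-13\right)^{3} \left(8 - -1768\right) 15120 + 2592946} = \frac{1}{- 2197 \left(8 + 1768\right) 15120 + 2592946} = \frac{1}{\left(-2197\right) 1776 \cdot 15120 + 2592946} = \frac{1}{\left(-3901872\right) 15120 + 2592946} = \frac{1}{-58996304640 + 2592946} = \frac{1}{-58993711694} = - \frac{1}{58993711694}$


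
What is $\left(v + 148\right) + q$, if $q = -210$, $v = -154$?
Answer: $-216$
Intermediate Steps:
$\left(v + 148\right) + q = \left(-154 + 148\right) - 210 = -6 - 210 = -216$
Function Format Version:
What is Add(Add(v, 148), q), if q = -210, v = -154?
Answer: -216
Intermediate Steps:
Add(Add(v, 148), q) = Add(Add(-154, 148), -210) = Add(-6, -210) = -216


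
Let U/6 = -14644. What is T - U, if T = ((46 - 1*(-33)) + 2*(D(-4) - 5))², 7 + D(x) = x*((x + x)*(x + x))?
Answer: 296713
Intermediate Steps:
U = -87864 (U = 6*(-14644) = -87864)
D(x) = -7 + 4*x³ (D(x) = -7 + x*((x + x)*(x + x)) = -7 + x*((2*x)*(2*x)) = -7 + x*(4*x²) = -7 + 4*x³)
T = 208849 (T = ((46 - 1*(-33)) + 2*((-7 + 4*(-4)³) - 5))² = ((46 + 33) + 2*((-7 + 4*(-64)) - 5))² = (79 + 2*((-7 - 256) - 5))² = (79 + 2*(-263 - 5))² = (79 + 2*(-268))² = (79 - 536)² = (-457)² = 208849)
T - U = 208849 - 1*(-87864) = 208849 + 87864 = 296713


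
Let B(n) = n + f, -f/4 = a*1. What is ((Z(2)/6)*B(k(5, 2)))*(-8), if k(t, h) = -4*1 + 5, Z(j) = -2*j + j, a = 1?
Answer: -8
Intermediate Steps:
Z(j) = -j
k(t, h) = 1 (k(t, h) = -4 + 5 = 1)
f = -4 ≈ -4.0000
B(n) = -4 + n (B(n) = n - 4 = -4 + n)
((Z(2)/6)*B(k(5, 2)))*(-8) = ((-1*2/6)*(-4 + 1))*(-8) = (-2*⅙*(-3))*(-8) = -⅓*(-3)*(-8) = 1*(-8) = -8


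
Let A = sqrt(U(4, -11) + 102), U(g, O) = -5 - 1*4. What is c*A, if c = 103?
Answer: 103*sqrt(93) ≈ 993.30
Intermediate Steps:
U(g, O) = -9 (U(g, O) = -5 - 4 = -9)
A = sqrt(93) (A = sqrt(-9 + 102) = sqrt(93) ≈ 9.6436)
c*A = 103*sqrt(93)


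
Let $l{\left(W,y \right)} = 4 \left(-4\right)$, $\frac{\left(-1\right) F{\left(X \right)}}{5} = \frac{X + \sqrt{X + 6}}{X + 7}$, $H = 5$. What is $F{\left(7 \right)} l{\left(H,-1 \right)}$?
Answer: $40 + \frac{40 \sqrt{13}}{7} \approx 60.603$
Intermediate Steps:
$F{\left(X \right)} = - \frac{5 \left(X + \sqrt{6 + X}\right)}{7 + X}$ ($F{\left(X \right)} = - 5 \frac{X + \sqrt{X + 6}}{X + 7} = - 5 \frac{X + \sqrt{6 + X}}{7 + X} = - \frac{5 \left(X + \sqrt{6 + X}\right)}{7 + X}$)
$l{\left(W,y \right)} = -16$
$F{\left(7 \right)} l{\left(H,-1 \right)} = \frac{5 \left(\left(-1\right) 7 - \sqrt{6 + 7}\right)}{7 + 7} \left(-16\right) = \frac{5 \left(-7 - \sqrt{13}\right)}{14} \left(-16\right) = 5 \cdot \frac{1}{14} \left(-7 - \sqrt{13}\right) \left(-16\right) = \left(- \frac{5}{2} - \frac{5 \sqrt{13}}{14}\right) \left(-16\right) = 40 + \frac{40 \sqrt{13}}{7}$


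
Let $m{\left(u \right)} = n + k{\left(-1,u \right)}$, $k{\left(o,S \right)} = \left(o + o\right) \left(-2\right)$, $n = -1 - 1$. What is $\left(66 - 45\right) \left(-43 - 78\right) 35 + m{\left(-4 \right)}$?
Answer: $-88933$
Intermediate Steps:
$n = -2$
$k{\left(o,S \right)} = - 4 o$ ($k{\left(o,S \right)} = 2 o \left(-2\right) = - 4 o$)
$m{\left(u \right)} = 2$ ($m{\left(u \right)} = -2 - -4 = -2 + 4 = 2$)
$\left(66 - 45\right) \left(-43 - 78\right) 35 + m{\left(-4 \right)} = \left(66 - 45\right) \left(-43 - 78\right) 35 + 2 = 21 \left(-121\right) 35 + 2 = \left(-2541\right) 35 + 2 = -88935 + 2 = -88933$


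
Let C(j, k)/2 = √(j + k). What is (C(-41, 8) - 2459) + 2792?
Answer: 333 + 2*I*√33 ≈ 333.0 + 11.489*I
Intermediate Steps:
C(j, k) = 2*√(j + k)
(C(-41, 8) - 2459) + 2792 = (2*√(-41 + 8) - 2459) + 2792 = (2*√(-33) - 2459) + 2792 = (2*(I*√33) - 2459) + 2792 = (2*I*√33 - 2459) + 2792 = (-2459 + 2*I*√33) + 2792 = 333 + 2*I*√33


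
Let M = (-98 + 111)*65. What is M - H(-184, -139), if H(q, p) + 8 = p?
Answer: 992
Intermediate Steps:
M = 845 (M = 13*65 = 845)
H(q, p) = -8 + p
M - H(-184, -139) = 845 - (-8 - 139) = 845 - 1*(-147) = 845 + 147 = 992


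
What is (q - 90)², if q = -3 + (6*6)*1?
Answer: 3249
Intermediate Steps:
q = 33 (q = -3 + 36*1 = -3 + 36 = 33)
(q - 90)² = (33 - 90)² = (-57)² = 3249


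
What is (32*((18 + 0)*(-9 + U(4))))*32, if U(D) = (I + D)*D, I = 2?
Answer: 276480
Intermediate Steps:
U(D) = D*(2 + D) (U(D) = (2 + D)*D = D*(2 + D))
(32*((18 + 0)*(-9 + U(4))))*32 = (32*((18 + 0)*(-9 + 4*(2 + 4))))*32 = (32*(18*(-9 + 4*6)))*32 = (32*(18*(-9 + 24)))*32 = (32*(18*15))*32 = (32*270)*32 = 8640*32 = 276480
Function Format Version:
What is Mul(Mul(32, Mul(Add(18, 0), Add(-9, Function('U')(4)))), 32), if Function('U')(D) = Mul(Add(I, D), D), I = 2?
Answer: 276480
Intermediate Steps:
Function('U')(D) = Mul(D, Add(2, D)) (Function('U')(D) = Mul(Add(2, D), D) = Mul(D, Add(2, D)))
Mul(Mul(32, Mul(Add(18, 0), Add(-9, Function('U')(4)))), 32) = Mul(Mul(32, Mul(Add(18, 0), Add(-9, Mul(4, Add(2, 4))))), 32) = Mul(Mul(32, Mul(18, Add(-9, Mul(4, 6)))), 32) = Mul(Mul(32, Mul(18, Add(-9, 24))), 32) = Mul(Mul(32, Mul(18, 15)), 32) = Mul(Mul(32, 270), 32) = Mul(8640, 32) = 276480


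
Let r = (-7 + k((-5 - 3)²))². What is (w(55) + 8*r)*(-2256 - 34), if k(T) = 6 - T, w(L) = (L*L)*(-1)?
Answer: -70474750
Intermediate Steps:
w(L) = -L² (w(L) = L²*(-1) = -L²)
r = 4225 (r = (-7 + (6 - (-5 - 3)²))² = (-7 + (6 - 1*(-8)²))² = (-7 + (6 - 1*64))² = (-7 + (6 - 64))² = (-7 - 58)² = (-65)² = 4225)
(w(55) + 8*r)*(-2256 - 34) = (-1*55² + 8*4225)*(-2256 - 34) = (-1*3025 + 33800)*(-2290) = (-3025 + 33800)*(-2290) = 30775*(-2290) = -70474750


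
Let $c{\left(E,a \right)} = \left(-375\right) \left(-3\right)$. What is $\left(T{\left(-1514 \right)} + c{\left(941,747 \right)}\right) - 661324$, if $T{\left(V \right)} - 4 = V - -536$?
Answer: $-661173$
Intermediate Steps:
$c{\left(E,a \right)} = 1125$
$T{\left(V \right)} = 540 + V$ ($T{\left(V \right)} = 4 + \left(V - -536\right) = 4 + \left(V + 536\right) = 4 + \left(536 + V\right) = 540 + V$)
$\left(T{\left(-1514 \right)} + c{\left(941,747 \right)}\right) - 661324 = \left(\left(540 - 1514\right) + 1125\right) - 661324 = \left(-974 + 1125\right) - 661324 = 151 - 661324 = -661173$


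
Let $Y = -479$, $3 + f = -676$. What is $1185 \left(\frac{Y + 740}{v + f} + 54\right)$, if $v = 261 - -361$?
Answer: $\frac{1112715}{19} \approx 58564.0$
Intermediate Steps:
$f = -679$ ($f = -3 - 676 = -679$)
$v = 622$ ($v = 261 + 361 = 622$)
$1185 \left(\frac{Y + 740}{v + f} + 54\right) = 1185 \left(\frac{-479 + 740}{622 - 679} + 54\right) = 1185 \left(\frac{261}{-57} + 54\right) = 1185 \left(261 \left(- \frac{1}{57}\right) + 54\right) = 1185 \left(- \frac{87}{19} + 54\right) = 1185 \cdot \frac{939}{19} = \frac{1112715}{19}$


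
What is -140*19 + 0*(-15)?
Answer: -2660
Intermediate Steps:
-140*19 + 0*(-15) = -70*38 + 0 = -2660 + 0 = -2660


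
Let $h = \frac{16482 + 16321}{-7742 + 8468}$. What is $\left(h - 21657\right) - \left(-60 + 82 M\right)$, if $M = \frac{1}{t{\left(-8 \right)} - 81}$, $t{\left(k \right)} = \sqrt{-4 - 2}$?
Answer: $- \frac{3113531057}{144474} + \frac{82 i \sqrt{6}}{6567} \approx -21551.0 + 0.030586 i$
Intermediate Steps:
$t{\left(k \right)} = i \sqrt{6}$ ($t{\left(k \right)} = \sqrt{-6} = i \sqrt{6}$)
$h = \frac{32803}{726} \approx 45.183$
$M = \frac{1}{-81 + i \sqrt{6}}$ ($M = \frac{1}{i \sqrt{6} - 81} = \frac{1}{-81 + i \sqrt{6}} \approx -0.012334 - 0.000373 i$)
$\left(h - 21657\right) - \left(-60 + 82 M\right) = \left(\frac{32803}{726} - 21657\right) + \left(- 82 \left(- \frac{27}{2189} - \frac{i \sqrt{6}}{6567}\right) + 60\right) = - \frac{15690179}{726} + \left(\left(\frac{2214}{2189} + \frac{82 i \sqrt{6}}{6567}\right) + 60\right) = - \frac{15690179}{726} + \left(\frac{133554}{2189} + \frac{82 i \sqrt{6}}{6567}\right) = - \frac{3113531057}{144474} + \frac{82 i \sqrt{6}}{6567}$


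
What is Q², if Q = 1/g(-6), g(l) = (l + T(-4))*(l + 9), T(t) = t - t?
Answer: 1/324 ≈ 0.0030864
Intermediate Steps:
T(t) = 0
g(l) = l*(9 + l) (g(l) = (l + 0)*(l + 9) = l*(9 + l))
Q = -1/18 (Q = 1/(-6*(9 - 6)) = 1/(-6*3) = 1/(-18) = -1/18 ≈ -0.055556)
Q² = (-1/18)² = 1/324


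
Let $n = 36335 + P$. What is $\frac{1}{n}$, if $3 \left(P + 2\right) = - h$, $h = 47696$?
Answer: $\frac{3}{61303} \approx 4.8937 \cdot 10^{-5}$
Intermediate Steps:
$P = - \frac{47702}{3}$ ($P = -2 + \frac{\left(-1\right) 47696}{3} = -2 + \frac{1}{3} \left(-47696\right) = -2 - \frac{47696}{3} = - \frac{47702}{3} \approx -15901.0$)
$n = \frac{61303}{3}$ ($n = 36335 - \frac{47702}{3} = \frac{61303}{3} \approx 20434.0$)
$\frac{1}{n} = \frac{1}{\frac{61303}{3}} = \frac{3}{61303}$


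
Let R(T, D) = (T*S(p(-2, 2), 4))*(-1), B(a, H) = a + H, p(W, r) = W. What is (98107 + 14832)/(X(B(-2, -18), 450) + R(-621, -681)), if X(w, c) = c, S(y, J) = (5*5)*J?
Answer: 112939/62550 ≈ 1.8056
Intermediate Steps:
B(a, H) = H + a
S(y, J) = 25*J
R(T, D) = -100*T (R(T, D) = (T*(25*4))*(-1) = (T*100)*(-1) = (100*T)*(-1) = -100*T)
(98107 + 14832)/(X(B(-2, -18), 450) + R(-621, -681)) = (98107 + 14832)/(450 - 100*(-621)) = 112939/(450 + 62100) = 112939/62550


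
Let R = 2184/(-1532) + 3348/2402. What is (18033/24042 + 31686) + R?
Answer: 116806868924089/3686303762 ≈ 31687.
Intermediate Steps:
R = -14604/459983 (R = 2184*(-1/1532) + 3348*(1/2402) = -546/383 + 1674/1201 = -14604/459983 ≈ -0.031749)
(18033/24042 + 31686) + R = (18033/24042 + 31686) - 14604/459983 = (18033*(1/24042) + 31686) - 14604/459983 = (6011/8014 + 31686) - 14604/459983 = 253937615/8014 - 14604/459983 = 116806868924089/3686303762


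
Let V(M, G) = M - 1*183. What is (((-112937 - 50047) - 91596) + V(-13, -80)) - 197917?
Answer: -452693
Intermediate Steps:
V(M, G) = -183 + M (V(M, G) = M - 183 = -183 + M)
(((-112937 - 50047) - 91596) + V(-13, -80)) - 197917 = (((-112937 - 50047) - 91596) + (-183 - 13)) - 197917 = ((-162984 - 91596) - 196) - 197917 = (-254580 - 196) - 197917 = -254776 - 197917 = -452693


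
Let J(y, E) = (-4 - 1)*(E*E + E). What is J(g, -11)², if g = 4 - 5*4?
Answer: 302500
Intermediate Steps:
g = -16 (g = 4 - 20 = -16)
J(y, E) = -5*E - 5*E² (J(y, E) = -5*(E² + E) = -5*(E + E²) = -5*E - 5*E²)
J(g, -11)² = (-5*(-11)*(1 - 11))² = (-5*(-11)*(-10))² = (-550)² = 302500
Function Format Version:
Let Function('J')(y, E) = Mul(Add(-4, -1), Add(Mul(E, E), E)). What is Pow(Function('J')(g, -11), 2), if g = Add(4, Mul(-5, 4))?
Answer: 302500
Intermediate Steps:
g = -16 (g = Add(4, -20) = -16)
Function('J')(y, E) = Add(Mul(-5, E), Mul(-5, Pow(E, 2))) (Function('J')(y, E) = Mul(-5, Add(Pow(E, 2), E)) = Mul(-5, Add(E, Pow(E, 2))) = Add(Mul(-5, E), Mul(-5, Pow(E, 2))))
Pow(Function('J')(g, -11), 2) = Pow(Mul(-5, -11, Add(1, -11)), 2) = Pow(Mul(-5, -11, -10), 2) = Pow(-550, 2) = 302500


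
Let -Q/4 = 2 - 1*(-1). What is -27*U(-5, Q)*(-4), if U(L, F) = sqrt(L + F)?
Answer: 108*I*sqrt(17) ≈ 445.3*I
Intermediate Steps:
Q = -12 (Q = -4*(2 - 1*(-1)) = -4*(2 + 1) = -4*3 = -12)
U(L, F) = sqrt(F + L)
-27*U(-5, Q)*(-4) = -27*sqrt(-12 - 5)*(-4) = -27*I*sqrt(17)*(-4) = 108*I*sqrt(17)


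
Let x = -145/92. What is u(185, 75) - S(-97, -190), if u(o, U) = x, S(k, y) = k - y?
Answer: -8701/92 ≈ -94.576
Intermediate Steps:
x = -145/92 (x = -145*1/92 = -145/92 ≈ -1.5761)
u(o, U) = -145/92
u(185, 75) - S(-97, -190) = -145/92 - (-97 - 1*(-190)) = -145/92 - (-97 + 190) = -145/92 - 1*93 = -145/92 - 93 = -8701/92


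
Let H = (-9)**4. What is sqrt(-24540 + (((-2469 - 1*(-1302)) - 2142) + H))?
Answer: 2*I*sqrt(5322) ≈ 145.9*I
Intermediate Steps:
H = 6561
sqrt(-24540 + (((-2469 - 1*(-1302)) - 2142) + H)) = sqrt(-24540 + (((-2469 - 1*(-1302)) - 2142) + 6561)) = sqrt(-24540 + (((-2469 + 1302) - 2142) + 6561)) = sqrt(-24540 + ((-1167 - 2142) + 6561)) = sqrt(-24540 + (-3309 + 6561)) = sqrt(-24540 + 3252) = sqrt(-21288) = 2*I*sqrt(5322)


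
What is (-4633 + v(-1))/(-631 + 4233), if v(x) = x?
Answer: -2317/1801 ≈ -1.2865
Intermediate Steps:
(-4633 + v(-1))/(-631 + 4233) = (-4633 - 1)/(-631 + 4233) = -4634/3602 = -4634*1/3602 = -2317/1801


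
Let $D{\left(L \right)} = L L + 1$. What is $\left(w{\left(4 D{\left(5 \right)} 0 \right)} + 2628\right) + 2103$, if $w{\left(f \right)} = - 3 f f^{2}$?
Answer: $4731$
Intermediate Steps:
$D{\left(L \right)} = 1 + L^{2}$ ($D{\left(L \right)} = L^{2} + 1 = 1 + L^{2}$)
$w{\left(f \right)} = - 3 f^{3}$
$\left(w{\left(4 D{\left(5 \right)} 0 \right)} + 2628\right) + 2103 = \left(- 3 \left(4 \left(1 + 5^{2}\right) 0\right)^{3} + 2628\right) + 2103 = \left(- 3 \left(4 \left(1 + 25\right) 0\right)^{3} + 2628\right) + 2103 = \left(- 3 \left(4 \cdot 26 \cdot 0\right)^{3} + 2628\right) + 2103 = \left(- 3 \left(104 \cdot 0\right)^{3} + 2628\right) + 2103 = \left(- 3 \cdot 0^{3} + 2628\right) + 2103 = \left(\left(-3\right) 0 + 2628\right) + 2103 = \left(0 + 2628\right) + 2103 = 2628 + 2103 = 4731$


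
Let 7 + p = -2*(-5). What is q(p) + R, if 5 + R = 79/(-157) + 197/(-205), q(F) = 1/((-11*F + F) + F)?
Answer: -5649508/868995 ≈ -6.5012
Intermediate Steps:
p = 3 (p = -7 - 2*(-5) = -7 + 10 = 3)
q(F) = -1/(9*F) (q(F) = 1/(-10*F + F) = 1/(-9*F) = -1/(9*F))
R = -208049/32185 (R = -5 + (79/(-157) + 197/(-205)) = -5 + (79*(-1/157) + 197*(-1/205)) = -5 + (-79/157 - 197/205) = -5 - 47124/32185 = -208049/32185 ≈ -6.4642)
q(p) + R = -1/9/3 - 208049/32185 = -1/9*1/3 - 208049/32185 = -1/27 - 208049/32185 = -5649508/868995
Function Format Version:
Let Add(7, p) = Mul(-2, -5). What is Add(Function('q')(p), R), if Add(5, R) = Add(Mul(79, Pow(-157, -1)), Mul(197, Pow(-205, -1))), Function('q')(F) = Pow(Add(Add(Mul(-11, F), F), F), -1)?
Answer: Rational(-5649508, 868995) ≈ -6.5012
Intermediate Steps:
p = 3 (p = Add(-7, Mul(-2, -5)) = Add(-7, 10) = 3)
Function('q')(F) = Mul(Rational(-1, 9), Pow(F, -1)) (Function('q')(F) = Pow(Add(Mul(-10, F), F), -1) = Pow(Mul(-9, F), -1) = Mul(Rational(-1, 9), Pow(F, -1)))
R = Rational(-208049, 32185) (R = Add(-5, Add(Mul(79, Pow(-157, -1)), Mul(197, Pow(-205, -1)))) = Add(-5, Add(Mul(79, Rational(-1, 157)), Mul(197, Rational(-1, 205)))) = Add(-5, Add(Rational(-79, 157), Rational(-197, 205))) = Add(-5, Rational(-47124, 32185)) = Rational(-208049, 32185) ≈ -6.4642)
Add(Function('q')(p), R) = Add(Mul(Rational(-1, 9), Pow(3, -1)), Rational(-208049, 32185)) = Add(Mul(Rational(-1, 9), Rational(1, 3)), Rational(-208049, 32185)) = Add(Rational(-1, 27), Rational(-208049, 32185)) = Rational(-5649508, 868995)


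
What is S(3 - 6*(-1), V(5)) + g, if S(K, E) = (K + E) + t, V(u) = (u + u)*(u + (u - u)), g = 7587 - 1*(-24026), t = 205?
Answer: 31877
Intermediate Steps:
g = 31613 (g = 7587 + 24026 = 31613)
V(u) = 2*u**2 (V(u) = (2*u)*(u + 0) = (2*u)*u = 2*u**2)
S(K, E) = 205 + E + K (S(K, E) = (K + E) + 205 = (E + K) + 205 = 205 + E + K)
S(3 - 6*(-1), V(5)) + g = (205 + 2*5**2 + (3 - 6*(-1))) + 31613 = (205 + 2*25 + (3 + 6)) + 31613 = (205 + 50 + 9) + 31613 = 264 + 31613 = 31877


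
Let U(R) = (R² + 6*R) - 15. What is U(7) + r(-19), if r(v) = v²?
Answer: 437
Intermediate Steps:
U(R) = -15 + R² + 6*R
U(7) + r(-19) = (-15 + 7² + 6*7) + (-19)² = (-15 + 49 + 42) + 361 = 76 + 361 = 437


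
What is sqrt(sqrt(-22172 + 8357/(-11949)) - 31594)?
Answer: sqrt(-4510947119994 + 11949*I*sqrt(3165786999165))/11949 ≈ 0.41887 + 177.75*I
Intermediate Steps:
sqrt(sqrt(-22172 + 8357/(-11949)) - 31594) = sqrt(sqrt(-22172 + 8357*(-1/11949)) - 31594) = sqrt(sqrt(-22172 - 8357/11949) - 31594) = sqrt(sqrt(-264941585/11949) - 31594) = sqrt(I*sqrt(3165786999165)/11949 - 31594) = sqrt(-31594 + I*sqrt(3165786999165)/11949)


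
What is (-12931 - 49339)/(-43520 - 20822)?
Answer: 31135/32171 ≈ 0.96780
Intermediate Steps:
(-12931 - 49339)/(-43520 - 20822) = -62270/(-64342) = -62270*(-1/64342) = 31135/32171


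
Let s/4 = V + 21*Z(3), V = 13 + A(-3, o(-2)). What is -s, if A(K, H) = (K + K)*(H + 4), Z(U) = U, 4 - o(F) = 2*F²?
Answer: -304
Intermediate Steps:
o(F) = 4 - 2*F²
A(K, H) = 2*K*(4 + H) (A(K, H) = (2*K)*(4 + H) = 2*K*(4 + H))
V = 13 (V = 13 + 2*(-3)*(4 + (4 - 2*(-2)²)) = 13 + 2*(-3)*(4 + (4 - 2*4)) = 13 + 2*(-3)*(4 + (4 - 8)) = 13 + 2*(-3)*(4 - 4) = 13 + 2*(-3)*0 = 13 + 0 = 13)
s = 304 (s = 4*(13 + 21*3) = 4*(13 + 63) = 4*76 = 304)
-s = -1*304 = -304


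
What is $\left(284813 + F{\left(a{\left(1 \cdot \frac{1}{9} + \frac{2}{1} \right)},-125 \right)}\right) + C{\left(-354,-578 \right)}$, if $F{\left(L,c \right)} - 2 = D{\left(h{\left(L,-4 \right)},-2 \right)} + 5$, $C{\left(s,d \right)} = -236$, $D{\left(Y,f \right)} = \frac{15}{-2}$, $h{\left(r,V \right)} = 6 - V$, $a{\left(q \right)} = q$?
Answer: $\frac{569153}{2} \approx 2.8458 \cdot 10^{5}$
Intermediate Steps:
$D{\left(Y,f \right)} = - \frac{15}{2}$ ($D{\left(Y,f \right)} = 15 \left(- \frac{1}{2}\right) = - \frac{15}{2}$)
$F{\left(L,c \right)} = - \frac{1}{2}$ ($F{\left(L,c \right)} = 2 + \left(- \frac{15}{2} + 5\right) = 2 - \frac{5}{2} = - \frac{1}{2}$)
$\left(284813 + F{\left(a{\left(1 \cdot \frac{1}{9} + \frac{2}{1} \right)},-125 \right)}\right) + C{\left(-354,-578 \right)} = \left(284813 - \frac{1}{2}\right) - 236 = \frac{569625}{2} - 236 = \frac{569153}{2}$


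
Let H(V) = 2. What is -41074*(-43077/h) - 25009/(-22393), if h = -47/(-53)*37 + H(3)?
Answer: 699969881574749/13771695 ≈ 5.0827e+7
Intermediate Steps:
h = 1845/53 (h = -47/(-53)*37 + 2 = -47*(-1/53)*37 + 2 = (47/53)*37 + 2 = 1739/53 + 2 = 1845/53 ≈ 34.811)
-41074*(-43077/h) - 25009/(-22393) = -41074/((1845/53)/(-43077)) - 25009/(-22393) = -41074/((1845/53)*(-1/43077)) - 25009*(-1/22393) = -41074/(-615/761027) + 25009/22393 = -41074*(-761027/615) + 25009/22393 = 31258422998/615 + 25009/22393 = 699969881574749/13771695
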